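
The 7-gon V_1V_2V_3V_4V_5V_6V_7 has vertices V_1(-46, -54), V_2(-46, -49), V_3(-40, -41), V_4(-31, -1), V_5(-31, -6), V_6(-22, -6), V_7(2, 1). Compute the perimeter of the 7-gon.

168

|V_1V_2| = √((0)² + (5)²) = √25 = 5
|V_2V_3| = √((6)² + (8)²) = √100 = 10
|V_3V_4| = √((9)² + (40)²) = √1681 = 41
|V_4V_5| = √((0)² + (-5)²) = √25 = 5
|V_5V_6| = √((9)² + (0)²) = √81 = 9
|V_6V_7| = √((24)² + (7)²) = √625 = 25
|V_7V_1| = √((-48)² + (-55)²) = √5329 = 73
Perimeter = 5 + 10 + 41 + 5 + 9 + 25 + 73 = 168.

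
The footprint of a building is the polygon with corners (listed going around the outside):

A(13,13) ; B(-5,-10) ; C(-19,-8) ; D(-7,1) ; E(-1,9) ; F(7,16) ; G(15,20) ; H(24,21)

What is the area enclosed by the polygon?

Cross-terms: -65, -150, -75, -62, -79, -100, -165, 39  ⇒  Σ = -657
Area = |Σ|/2 = 328.5.

328.5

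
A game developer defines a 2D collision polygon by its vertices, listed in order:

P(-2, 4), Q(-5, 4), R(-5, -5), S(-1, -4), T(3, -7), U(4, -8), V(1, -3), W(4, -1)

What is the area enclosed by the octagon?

58

Apply the shoelace (surveyor's) formula: 2A = Σ (x_i·y_{i+1} − x_{i+1}·y_i), indices taken mod 8.
P→Q: (-2)(4) − (-5)(4) = 12
Q→R: (-5)(-5) − (-5)(4) = 45
R→S: (-5)(-4) − (-1)(-5) = 15
S→T: (-1)(-7) − (3)(-4) = 19
T→U: (3)(-8) − (4)(-7) = 4
U→V: (4)(-3) − (1)(-8) = -4
V→W: (1)(-1) − (4)(-3) = 11
W→P: (4)(4) − (-2)(-1) = 14
Σ = 116
Area = |Σ|/2 = 58.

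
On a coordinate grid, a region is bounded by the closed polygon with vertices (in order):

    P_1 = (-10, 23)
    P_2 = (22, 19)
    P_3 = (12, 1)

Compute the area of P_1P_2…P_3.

Apply the surveyor's formula: 2A = Σ (x_i·y_{i+1} − x_{i+1}·y_i), indices taken mod 3.
Cross-terms: -696, -206, 286  ⇒  Σ = -616
Area = |Σ|/2 = 308.

308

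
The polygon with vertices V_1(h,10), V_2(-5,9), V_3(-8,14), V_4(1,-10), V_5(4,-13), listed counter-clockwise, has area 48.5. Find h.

-4

Write out the shoelace sum; only the two edges meeting at V_1 involve h:
2·Area = [(4·10 − h·(-13)) + (h·9 − (-5)·10)] + 95
       = 22·h + 185 = 97
⇒ h = -4.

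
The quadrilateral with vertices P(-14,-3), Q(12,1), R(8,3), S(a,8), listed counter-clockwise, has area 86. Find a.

9

The doubled signed area Σ (x_i y_{i+1} − x_{i+1} y_i) is linear in a.
With a=0 it equals 226; the coefficient of a is -6 (from the two edges through S).
So -6·a + 226 = 2·86 = 172 ⇒ a = 9.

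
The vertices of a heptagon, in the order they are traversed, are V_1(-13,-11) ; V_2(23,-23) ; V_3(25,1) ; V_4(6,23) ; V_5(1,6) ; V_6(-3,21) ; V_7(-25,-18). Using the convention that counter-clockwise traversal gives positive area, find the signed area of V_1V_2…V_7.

Apply the shoelace (surveyor's) formula: 2A = Σ (x_i·y_{i+1} − x_{i+1}·y_i), indices taken mod 7.
Σ = (552) + (598) + (569) + (13) + (39) + (579) + (41) = 2391
Signed area = Σ/2 = 1195.5 (positive ⇒ counter-clockwise traversal).

1195.5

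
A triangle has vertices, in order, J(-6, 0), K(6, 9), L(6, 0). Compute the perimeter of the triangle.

36

|JK| = √((12)² + (9)²) = √225 = 15
|KL| = √((0)² + (-9)²) = √81 = 9
|LJ| = √((-12)² + (0)²) = √144 = 12
Perimeter = 15 + 9 + 12 = 36.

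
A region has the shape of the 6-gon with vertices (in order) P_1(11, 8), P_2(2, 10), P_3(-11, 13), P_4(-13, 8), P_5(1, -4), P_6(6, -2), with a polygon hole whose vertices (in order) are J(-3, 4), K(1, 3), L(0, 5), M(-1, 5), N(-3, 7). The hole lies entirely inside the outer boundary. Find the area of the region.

216.5

Outer boundary:
Apply the surveyor's formula: 2A = Σ (x_i·y_{i+1} − x_{i+1}·y_i), indices taken mod 6.
Σ = (94) + (136) + (81) + (44) + (22) + (70) = 447
Area = |Σ|/2 = 223.5.
Hole:
Apply the surveyor's formula: 2A = Σ (x_i·y_{i+1} − x_{i+1}·y_i), indices taken mod 5.
Cross-terms: -13, 5, 5, 8, 9  ⇒  Σ = 14
Area = |Σ|/2 = 7.
Net area = 223.5 − 7 = 216.5.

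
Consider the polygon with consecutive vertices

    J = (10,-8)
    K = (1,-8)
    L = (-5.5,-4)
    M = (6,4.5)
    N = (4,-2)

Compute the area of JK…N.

81.375

Apply Gauss's area formula: 2A = Σ (x_i·y_{i+1} − x_{i+1}·y_i), indices taken mod 5.
Σ = (-72) + (-48) + (-0.75) + (-30) + (-12) = -162.75
Area = |Σ|/2 = 81.375.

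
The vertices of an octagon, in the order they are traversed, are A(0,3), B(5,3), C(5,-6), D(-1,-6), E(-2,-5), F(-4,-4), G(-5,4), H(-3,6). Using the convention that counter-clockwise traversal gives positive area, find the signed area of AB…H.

-89

Apply the surveyor's formula: 2A = Σ (x_i·y_{i+1} − x_{i+1}·y_i), indices taken mod 8.
Σ = (-15) + (-45) + (-36) + (-7) + (-12) + (-36) + (-18) + (-9) = -178
Signed area = Σ/2 = -89 (negative ⇒ clockwise traversal).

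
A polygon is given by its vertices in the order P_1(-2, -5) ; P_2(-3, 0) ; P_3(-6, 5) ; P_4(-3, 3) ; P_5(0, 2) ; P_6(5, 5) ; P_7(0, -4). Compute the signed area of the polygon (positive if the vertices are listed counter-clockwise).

P_1→P_2: (-2)(0) − (-3)(-5) = -15
P_2→P_3: (-3)(5) − (-6)(0) = -15
P_3→P_4: (-6)(3) − (-3)(5) = -3
P_4→P_5: (-3)(2) − (0)(3) = -6
P_5→P_6: (0)(5) − (5)(2) = -10
P_6→P_7: (5)(-4) − (0)(5) = -20
P_7→P_1: (0)(-5) − (-2)(-4) = -8
Σ = -77
Signed area = Σ/2 = -38.5 (negative ⇒ clockwise traversal).

-38.5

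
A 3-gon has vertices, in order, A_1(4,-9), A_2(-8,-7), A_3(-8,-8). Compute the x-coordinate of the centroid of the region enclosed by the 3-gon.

Apply the shoelace (surveyor's) formula. First the cross-terms c_i = x_i·y_{i+1} − x_{i+1}·y_i:
  -100, 8, 104  ⇒  2A = 12, A = 6.
Then Σ (x_i + x_{i+1})·c_i = -144, so x̄ = -144 / (6·6) = -4.

-4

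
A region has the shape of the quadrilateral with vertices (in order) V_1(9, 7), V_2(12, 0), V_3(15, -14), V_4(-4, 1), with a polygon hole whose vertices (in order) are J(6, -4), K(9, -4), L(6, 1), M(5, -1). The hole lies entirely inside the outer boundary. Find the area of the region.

Outer boundary:
Apply the shoelace formula: 2A = Σ (x_i·y_{i+1} − x_{i+1}·y_i), indices taken mod 4.
V_1→V_2: (9)(0) − (12)(7) = -84
V_2→V_3: (12)(-14) − (15)(0) = -168
V_3→V_4: (15)(1) − (-4)(-14) = -41
V_4→V_1: (-4)(7) − (9)(1) = -37
Σ = -330
Area = |Σ|/2 = 165.
Hole:
Apply the shoelace (surveyor's) formula: 2A = Σ (x_i·y_{i+1} − x_{i+1}·y_i), indices taken mod 4.
Σ = (12) + (33) + (-11) + (-14) = 20
Area = |Σ|/2 = 10.
Net area = 165 − 10 = 155.

155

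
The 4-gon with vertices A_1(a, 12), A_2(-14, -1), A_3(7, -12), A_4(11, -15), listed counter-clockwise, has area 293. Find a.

6

Write out the shoelace sum; only the two edges meeting at A_1 involve a:
2·Area = [(11·12 − a·(-15)) + (a·(-1) − (-14)·12)] + 202
       = 14·a + 502 = 586
⇒ a = 6.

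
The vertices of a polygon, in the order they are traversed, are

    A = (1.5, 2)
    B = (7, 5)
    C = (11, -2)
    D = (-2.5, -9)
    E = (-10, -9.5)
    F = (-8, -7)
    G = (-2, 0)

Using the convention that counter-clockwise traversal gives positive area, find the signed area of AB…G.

-134.875

Apply the surveyor's formula: 2A = Σ (x_i·y_{i+1} − x_{i+1}·y_i), indices taken mod 7.
Σ = (-6.5) + (-69) + (-104) + (-66.25) + (-6) + (-14) + (-4) = -269.75
Signed area = Σ/2 = -134.875 (negative ⇒ clockwise traversal).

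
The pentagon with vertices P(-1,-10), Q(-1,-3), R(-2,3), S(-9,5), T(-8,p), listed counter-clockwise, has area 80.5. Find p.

Write out the shoelace sum; only the two edges meeting at T involve p:
2·Area = [((-9)·p − (-8)·5) + ((-8)·(-10) − (-1)·p)] + 1
       = -8·p + 121 = 161
⇒ p = -5.

-5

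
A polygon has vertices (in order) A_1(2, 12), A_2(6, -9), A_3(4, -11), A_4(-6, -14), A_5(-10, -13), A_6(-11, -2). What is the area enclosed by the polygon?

Apply Gauss's area formula: 2A = Σ (x_i·y_{i+1} − x_{i+1}·y_i), indices taken mod 6.
Cross-terms: -90, -30, -122, -62, -123, -128  ⇒  Σ = -555
Area = |Σ|/2 = 277.5.

277.5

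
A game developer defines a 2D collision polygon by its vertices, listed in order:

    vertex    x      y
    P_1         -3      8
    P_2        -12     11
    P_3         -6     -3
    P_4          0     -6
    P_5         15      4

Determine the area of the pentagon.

211.5

Cross-terms: 63, 102, 36, 90, 132  ⇒  Σ = 423
Area = |Σ|/2 = 211.5.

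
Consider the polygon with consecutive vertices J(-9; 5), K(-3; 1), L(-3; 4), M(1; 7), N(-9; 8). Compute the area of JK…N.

35

Apply Gauss's area formula: 2A = Σ (x_i·y_{i+1} − x_{i+1}·y_i), indices taken mod 5.
Σ = (6) + (-9) + (-25) + (71) + (27) = 70
Area = |Σ|/2 = 35.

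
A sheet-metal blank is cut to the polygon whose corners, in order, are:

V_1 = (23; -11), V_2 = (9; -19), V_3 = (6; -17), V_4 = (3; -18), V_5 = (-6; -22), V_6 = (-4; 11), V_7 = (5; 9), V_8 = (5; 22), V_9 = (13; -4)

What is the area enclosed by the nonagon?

Apply the surveyor's formula: 2A = Σ (x_i·y_{i+1} − x_{i+1}·y_i), indices taken mod 9.
Cross-terms: -338, -39, -57, -174, -154, -91, 65, -306, -51  ⇒  Σ = -1145
Area = |Σ|/2 = 572.5.

572.5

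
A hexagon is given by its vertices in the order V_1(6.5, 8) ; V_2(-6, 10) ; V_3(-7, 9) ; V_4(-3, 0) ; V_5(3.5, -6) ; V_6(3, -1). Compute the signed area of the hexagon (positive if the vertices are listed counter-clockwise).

Σ = (113) + (16) + (27) + (18) + (14.5) + (30.5) = 219
Signed area = Σ/2 = 109.5 (positive ⇒ counter-clockwise traversal).

109.5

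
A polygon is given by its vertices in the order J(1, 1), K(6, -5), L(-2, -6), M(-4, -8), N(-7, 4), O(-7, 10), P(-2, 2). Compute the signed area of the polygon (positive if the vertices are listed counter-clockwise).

-88.5

Apply the shoelace (surveyor's) formula: 2A = Σ (x_i·y_{i+1} − x_{i+1}·y_i), indices taken mod 7.
J→K: (1)(-5) − (6)(1) = -11
K→L: (6)(-6) − (-2)(-5) = -46
L→M: (-2)(-8) − (-4)(-6) = -8
M→N: (-4)(4) − (-7)(-8) = -72
N→O: (-7)(10) − (-7)(4) = -42
O→P: (-7)(2) − (-2)(10) = 6
P→J: (-2)(1) − (1)(2) = -4
Σ = -177
Signed area = Σ/2 = -88.5 (negative ⇒ clockwise traversal).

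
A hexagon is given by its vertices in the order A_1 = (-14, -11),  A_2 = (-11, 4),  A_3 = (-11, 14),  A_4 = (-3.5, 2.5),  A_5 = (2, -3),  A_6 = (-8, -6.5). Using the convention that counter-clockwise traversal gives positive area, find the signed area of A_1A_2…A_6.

-150

A_1→A_2: (-14)(4) − (-11)(-11) = -177
A_2→A_3: (-11)(14) − (-11)(4) = -110
A_3→A_4: (-11)(2.5) − (-3.5)(14) = 21.5
A_4→A_5: (-3.5)(-3) − (2)(2.5) = 5.5
A_5→A_6: (2)(-6.5) − (-8)(-3) = -37
A_6→A_1: (-8)(-11) − (-14)(-6.5) = -3
Σ = -300
Signed area = Σ/2 = -150 (negative ⇒ clockwise traversal).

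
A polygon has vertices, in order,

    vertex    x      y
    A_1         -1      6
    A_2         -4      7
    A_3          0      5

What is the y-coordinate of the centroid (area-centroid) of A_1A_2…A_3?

Apply the shoelace formula. First the cross-terms c_i = x_i·y_{i+1} − x_{i+1}·y_i:
  17, -20, 5  ⇒  2A = 2, A = 1.
Then Σ (y_i + y_{i+1})·c_i = 36, so ȳ = 36 / (6·1) = 6.

6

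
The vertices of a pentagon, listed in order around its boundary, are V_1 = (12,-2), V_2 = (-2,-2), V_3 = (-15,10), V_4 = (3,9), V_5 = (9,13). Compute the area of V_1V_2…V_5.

V_1→V_2: (12)(-2) − (-2)(-2) = -28
V_2→V_3: (-2)(10) − (-15)(-2) = -50
V_3→V_4: (-15)(9) − (3)(10) = -165
V_4→V_5: (3)(13) − (9)(9) = -42
V_5→V_1: (9)(-2) − (12)(13) = -174
Σ = -459
Area = |Σ|/2 = 229.5.

229.5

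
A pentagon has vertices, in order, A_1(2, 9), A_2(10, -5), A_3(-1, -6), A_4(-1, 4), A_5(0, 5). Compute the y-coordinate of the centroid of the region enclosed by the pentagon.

Apply the shoelace (surveyor's) formula. First the cross-terms c_i = x_i·y_{i+1} − x_{i+1}·y_i:
  -100, -65, -10, -5, -10  ⇒  2A = -190, A = -95.
Then Σ (y_i + y_{i+1})·c_i = 150, so ȳ = 150 / (6·(-95)) = -5/19.

-5/19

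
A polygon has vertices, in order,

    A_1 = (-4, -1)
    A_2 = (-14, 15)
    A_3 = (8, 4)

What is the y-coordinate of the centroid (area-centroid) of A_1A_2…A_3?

Apply the surveyor's formula. First the cross-terms c_i = x_i·y_{i+1} − x_{i+1}·y_i:
  -74, -176, 8  ⇒  2A = -242, A = -121.
Then Σ (y_i + y_{i+1})·c_i = -4356, so ȳ = -4356 / (6·(-121)) = 6.

6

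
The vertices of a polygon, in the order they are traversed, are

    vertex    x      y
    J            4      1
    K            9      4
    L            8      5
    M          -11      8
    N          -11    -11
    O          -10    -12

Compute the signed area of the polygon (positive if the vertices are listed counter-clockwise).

204

Apply the shoelace formula: 2A = Σ (x_i·y_{i+1} − x_{i+1}·y_i), indices taken mod 6.
Σ = (7) + (13) + (119) + (209) + (22) + (38) = 408
Signed area = Σ/2 = 204 (positive ⇒ counter-clockwise traversal).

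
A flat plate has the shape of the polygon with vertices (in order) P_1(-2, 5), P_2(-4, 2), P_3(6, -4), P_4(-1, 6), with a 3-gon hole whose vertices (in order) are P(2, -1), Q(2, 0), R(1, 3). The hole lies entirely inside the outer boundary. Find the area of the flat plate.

29

Outer boundary:
Cross-terms: 16, 4, 32, 7  ⇒  Σ = 59
Area = |Σ|/2 = 29.5.
Hole:
P→Q: (2)(0) − (2)(-1) = 2
Q→R: (2)(3) − (1)(0) = 6
R→P: (1)(-1) − (2)(3) = -7
Σ = 1
Area = |Σ|/2 = 0.5.
Net area = 29.5 − 0.5 = 29.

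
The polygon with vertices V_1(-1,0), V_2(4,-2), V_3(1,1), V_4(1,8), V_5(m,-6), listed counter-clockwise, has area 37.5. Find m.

-9

The doubled signed area Σ (x_i y_{i+1} − x_{i+1} y_i) is linear in m.
With m=0 it equals 3; the coefficient of m is -8 (from the two edges through V_5).
So -8·m + 3 = 2·37.5 = 75 ⇒ m = -9.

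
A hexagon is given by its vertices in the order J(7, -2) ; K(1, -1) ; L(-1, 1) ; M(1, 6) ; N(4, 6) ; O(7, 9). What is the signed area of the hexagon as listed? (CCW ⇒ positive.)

-56.5

Apply Gauss's area formula: 2A = Σ (x_i·y_{i+1} − x_{i+1}·y_i), indices taken mod 6.
J→K: (7)(-1) − (1)(-2) = -5
K→L: (1)(1) − (-1)(-1) = 0
L→M: (-1)(6) − (1)(1) = -7
M→N: (1)(6) − (4)(6) = -18
N→O: (4)(9) − (7)(6) = -6
O→J: (7)(-2) − (7)(9) = -77
Σ = -113
Signed area = Σ/2 = -56.5 (negative ⇒ clockwise traversal).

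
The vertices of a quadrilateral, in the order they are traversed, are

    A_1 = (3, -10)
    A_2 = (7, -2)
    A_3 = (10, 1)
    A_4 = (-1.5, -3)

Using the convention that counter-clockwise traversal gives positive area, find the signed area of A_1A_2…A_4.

43.25

Apply Gauss's area formula: 2A = Σ (x_i·y_{i+1} − x_{i+1}·y_i), indices taken mod 4.
Cross-terms: 64, 27, -28.5, 24  ⇒  Σ = 86.5
Signed area = Σ/2 = 43.25 (positive ⇒ counter-clockwise traversal).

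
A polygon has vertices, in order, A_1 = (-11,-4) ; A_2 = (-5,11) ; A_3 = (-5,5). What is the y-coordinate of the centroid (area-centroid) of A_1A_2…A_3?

4

Apply Gauss's area formula. First the cross-terms c_i = x_i·y_{i+1} − x_{i+1}·y_i:
  -141, 30, 75  ⇒  2A = -36, A = -18.
Then Σ (y_i + y_{i+1})·c_i = -432, so ȳ = -432 / (6·(-18)) = 4.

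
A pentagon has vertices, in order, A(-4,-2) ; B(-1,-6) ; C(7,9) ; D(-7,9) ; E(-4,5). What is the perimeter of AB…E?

|AB| = √((3)² + (-4)²) = √25 = 5
|BC| = √((8)² + (15)²) = √289 = 17
|CD| = √((-14)² + (0)²) = √196 = 14
|DE| = √((3)² + (-4)²) = √25 = 5
|EA| = √((0)² + (-7)²) = √49 = 7
Perimeter = 5 + 17 + 14 + 5 + 7 = 48.

48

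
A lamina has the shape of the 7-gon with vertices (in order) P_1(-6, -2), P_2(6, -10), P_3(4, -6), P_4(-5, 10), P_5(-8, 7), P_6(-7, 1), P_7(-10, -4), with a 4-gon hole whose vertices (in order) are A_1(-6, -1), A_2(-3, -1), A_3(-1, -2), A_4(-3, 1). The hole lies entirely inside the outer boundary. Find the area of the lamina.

Outer boundary:
Apply the shoelace formula: 2A = Σ (x_i·y_{i+1} − x_{i+1}·y_i), indices taken mod 7.
P_1→P_2: (-6)(-10) − (6)(-2) = 72
P_2→P_3: (6)(-6) − (4)(-10) = 4
P_3→P_4: (4)(10) − (-5)(-6) = 10
P_4→P_5: (-5)(7) − (-8)(10) = 45
P_5→P_6: (-8)(1) − (-7)(7) = 41
P_6→P_7: (-7)(-4) − (-10)(1) = 38
P_7→P_1: (-10)(-2) − (-6)(-4) = -4
Σ = 206
Area = |Σ|/2 = 103.
Hole:
Apply Gauss's area formula: 2A = Σ (x_i·y_{i+1} − x_{i+1}·y_i), indices taken mod 4.
Σ = (3) + (5) + (-7) + (9) = 10
Area = |Σ|/2 = 5.
Net area = 103 − 5 = 98.

98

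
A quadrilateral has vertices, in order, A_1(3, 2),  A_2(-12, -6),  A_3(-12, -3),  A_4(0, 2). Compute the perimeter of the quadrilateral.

|A_1A_2| = √((-15)² + (-8)²) = √289 = 17
|A_2A_3| = √((0)² + (3)²) = √9 = 3
|A_3A_4| = √((12)² + (5)²) = √169 = 13
|A_4A_1| = √((3)² + (0)²) = √9 = 3
Perimeter = 17 + 3 + 13 + 3 = 36.

36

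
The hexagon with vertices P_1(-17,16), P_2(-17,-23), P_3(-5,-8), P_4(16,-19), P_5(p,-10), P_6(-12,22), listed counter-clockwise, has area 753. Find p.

17

The doubled signed area Σ (x_i y_{i+1} − x_{i+1} y_i) is linear in p.
With p=0 it equals 809; the coefficient of p is 41 (from the two edges through P_5).
So 41·p + 809 = 2·753 = 1506 ⇒ p = 17.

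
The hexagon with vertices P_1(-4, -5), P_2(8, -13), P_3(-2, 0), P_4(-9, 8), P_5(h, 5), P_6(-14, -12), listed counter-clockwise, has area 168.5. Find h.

The doubled signed area Σ (x_i y_{i+1} − x_{i+1} y_i) is linear in h.
With h=0 it equals 97; the coefficient of h is -20 (from the two edges through P_5).
So -20·h + 97 = 2·168.5 = 337 ⇒ h = -12.

-12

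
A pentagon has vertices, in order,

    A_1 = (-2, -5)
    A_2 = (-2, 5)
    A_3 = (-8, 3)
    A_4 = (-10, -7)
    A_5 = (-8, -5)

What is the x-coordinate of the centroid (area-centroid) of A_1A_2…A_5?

Apply Gauss's area formula. First the cross-terms c_i = x_i·y_{i+1} − x_{i+1}·y_i:
  -20, 34, 86, -6, 30  ⇒  2A = 124, A = 62.
Then Σ (x_i + x_{i+1})·c_i = -2000, so x̄ = -2000 / (6·62) = -500/93.

-500/93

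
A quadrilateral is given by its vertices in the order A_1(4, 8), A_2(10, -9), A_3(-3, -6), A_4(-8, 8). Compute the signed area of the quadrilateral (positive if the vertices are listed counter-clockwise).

Apply Gauss's area formula: 2A = Σ (x_i·y_{i+1} − x_{i+1}·y_i), indices taken mod 4.
Σ = (-116) + (-87) + (-72) + (-96) = -371
Signed area = Σ/2 = -185.5 (negative ⇒ clockwise traversal).

-185.5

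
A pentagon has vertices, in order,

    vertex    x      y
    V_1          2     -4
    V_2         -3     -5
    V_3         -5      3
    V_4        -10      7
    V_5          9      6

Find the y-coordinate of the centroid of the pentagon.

2.125

Apply Gauss's area formula. First the cross-terms c_i = x_i·y_{i+1} − x_{i+1}·y_i:
  -22, -34, -5, -123, -48  ⇒  2A = -232, A = -116.
Then Σ (y_i + y_{i+1})·c_i = -1479, so ȳ = -1479 / (6·(-116)) = 2.125.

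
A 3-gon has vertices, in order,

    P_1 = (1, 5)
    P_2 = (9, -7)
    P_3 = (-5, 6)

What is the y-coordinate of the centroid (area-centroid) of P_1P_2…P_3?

Apply Gauss's area formula. First the cross-terms c_i = x_i·y_{i+1} − x_{i+1}·y_i:
  -52, 19, -31  ⇒  2A = -64, A = -32.
Then Σ (y_i + y_{i+1})·c_i = -256, so ȳ = -256 / (6·(-32)) = 4/3.

4/3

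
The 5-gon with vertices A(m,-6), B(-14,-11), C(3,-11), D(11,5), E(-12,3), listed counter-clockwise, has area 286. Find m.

-12

The doubled signed area Σ (x_i y_{i+1} − x_{i+1} y_i) is linear in m.
With m=0 it equals 404; the coefficient of m is -14 (from the two edges through A).
So -14·m + 404 = 2·286 = 572 ⇒ m = -12.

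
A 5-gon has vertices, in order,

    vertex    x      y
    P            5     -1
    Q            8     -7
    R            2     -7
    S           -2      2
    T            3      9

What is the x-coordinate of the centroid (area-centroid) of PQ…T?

Apply the surveyor's formula. First the cross-terms c_i = x_i·y_{i+1} − x_{i+1}·y_i:
  -27, -42, -10, -24, -48  ⇒  2A = -151, A = -75.5.
Then Σ (x_i + x_{i+1})·c_i = -1179, so x̄ = -1179 / (6·(-75.5)) = 393/151.

393/151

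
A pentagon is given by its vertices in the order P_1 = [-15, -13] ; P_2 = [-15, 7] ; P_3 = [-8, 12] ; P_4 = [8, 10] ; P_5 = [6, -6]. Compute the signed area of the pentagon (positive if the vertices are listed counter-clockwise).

Apply the shoelace formula: 2A = Σ (x_i·y_{i+1} − x_{i+1}·y_i), indices taken mod 5.
P_1→P_2: (-15)(7) − (-15)(-13) = -300
P_2→P_3: (-15)(12) − (-8)(7) = -124
P_3→P_4: (-8)(10) − (8)(12) = -176
P_4→P_5: (8)(-6) − (6)(10) = -108
P_5→P_1: (6)(-13) − (-15)(-6) = -168
Σ = -876
Signed area = Σ/2 = -438 (negative ⇒ clockwise traversal).

-438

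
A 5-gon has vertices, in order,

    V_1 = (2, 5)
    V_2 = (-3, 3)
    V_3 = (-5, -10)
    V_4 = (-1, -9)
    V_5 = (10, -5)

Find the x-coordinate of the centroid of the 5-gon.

1.28125

Apply the shoelace (surveyor's) formula. First the cross-terms c_i = x_i·y_{i+1} − x_{i+1}·y_i:
  21, 45, 35, 95, 60  ⇒  2A = 256, A = 128.
Then Σ (x_i + x_{i+1})·c_i = 984, so x̄ = 984 / (6·128) = 1.28125.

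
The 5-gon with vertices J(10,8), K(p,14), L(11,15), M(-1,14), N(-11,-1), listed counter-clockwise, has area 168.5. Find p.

15

The doubled signed area Σ (x_i y_{i+1} − x_{i+1} y_i) is linear in p.
With p=0 it equals 232; the coefficient of p is 7 (from the two edges through K).
So 7·p + 232 = 2·168.5 = 337 ⇒ p = 15.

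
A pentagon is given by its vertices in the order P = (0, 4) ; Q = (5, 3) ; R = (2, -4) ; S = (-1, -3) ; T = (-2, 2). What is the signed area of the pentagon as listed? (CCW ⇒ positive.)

P→Q: (0)(3) − (5)(4) = -20
Q→R: (5)(-4) − (2)(3) = -26
R→S: (2)(-3) − (-1)(-4) = -10
S→T: (-1)(2) − (-2)(-3) = -8
T→P: (-2)(4) − (0)(2) = -8
Σ = -72
Signed area = Σ/2 = -36 (negative ⇒ clockwise traversal).

-36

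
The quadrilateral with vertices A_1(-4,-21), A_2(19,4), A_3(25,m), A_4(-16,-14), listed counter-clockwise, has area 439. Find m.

Write out the shoelace sum; only the two edges meeting at A_3 involve m:
2·Area = [(19·m − 25·4) + (25·(-14) − (-16)·m)] + 663
       = 35·m + 213 = 878
⇒ m = 19.

19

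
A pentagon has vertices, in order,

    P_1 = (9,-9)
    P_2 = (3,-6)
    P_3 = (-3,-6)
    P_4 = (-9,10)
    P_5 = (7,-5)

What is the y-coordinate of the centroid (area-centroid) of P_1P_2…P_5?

-314/285

Apply the shoelace formula. First the cross-terms c_i = x_i·y_{i+1} − x_{i+1}·y_i:
  -27, -36, -84, -25, -18  ⇒  2A = -190, A = -95.
Then Σ (y_i + y_{i+1})·c_i = 628, so ȳ = 628 / (6·(-95)) = -314/285.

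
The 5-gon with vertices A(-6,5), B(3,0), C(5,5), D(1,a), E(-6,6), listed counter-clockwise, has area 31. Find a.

5

The doubled signed area Σ (x_i y_{i+1} − x_{i+1} y_i) is linear in a.
With a=0 it equals 7; the coefficient of a is 11 (from the two edges through D).
So 11·a + 7 = 2·31 = 62 ⇒ a = 5.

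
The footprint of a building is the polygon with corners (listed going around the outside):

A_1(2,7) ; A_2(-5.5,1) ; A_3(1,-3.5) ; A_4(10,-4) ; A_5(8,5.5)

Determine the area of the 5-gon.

Apply the shoelace formula: 2A = Σ (x_i·y_{i+1} − x_{i+1}·y_i), indices taken mod 5.
A_1→A_2: (2)(1) − (-5.5)(7) = 40.5
A_2→A_3: (-5.5)(-3.5) − (1)(1) = 18.25
A_3→A_4: (1)(-4) − (10)(-3.5) = 31
A_4→A_5: (10)(5.5) − (8)(-4) = 87
A_5→A_1: (8)(7) − (2)(5.5) = 45
Σ = 221.75
Area = |Σ|/2 = 110.875.

110.875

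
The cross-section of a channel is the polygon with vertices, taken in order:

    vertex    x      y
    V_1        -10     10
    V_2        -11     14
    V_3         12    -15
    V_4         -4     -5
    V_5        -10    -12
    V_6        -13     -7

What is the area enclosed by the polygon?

220.5

Apply the surveyor's formula: 2A = Σ (x_i·y_{i+1} − x_{i+1}·y_i), indices taken mod 6.
V_1→V_2: (-10)(14) − (-11)(10) = -30
V_2→V_3: (-11)(-15) − (12)(14) = -3
V_3→V_4: (12)(-5) − (-4)(-15) = -120
V_4→V_5: (-4)(-12) − (-10)(-5) = -2
V_5→V_6: (-10)(-7) − (-13)(-12) = -86
V_6→V_1: (-13)(10) − (-10)(-7) = -200
Σ = -441
Area = |Σ|/2 = 220.5.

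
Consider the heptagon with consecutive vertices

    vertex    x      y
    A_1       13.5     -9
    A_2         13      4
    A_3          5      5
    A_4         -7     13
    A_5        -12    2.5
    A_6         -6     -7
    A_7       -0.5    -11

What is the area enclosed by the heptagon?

384.5

Apply the surveyor's formula: 2A = Σ (x_i·y_{i+1} − x_{i+1}·y_i), indices taken mod 7.
A_1→A_2: (13.5)(4) − (13)(-9) = 171
A_2→A_3: (13)(5) − (5)(4) = 45
A_3→A_4: (5)(13) − (-7)(5) = 100
A_4→A_5: (-7)(2.5) − (-12)(13) = 138.5
A_5→A_6: (-12)(-7) − (-6)(2.5) = 99
A_6→A_7: (-6)(-11) − (-0.5)(-7) = 62.5
A_7→A_1: (-0.5)(-9) − (13.5)(-11) = 153
Σ = 769
Area = |Σ|/2 = 384.5.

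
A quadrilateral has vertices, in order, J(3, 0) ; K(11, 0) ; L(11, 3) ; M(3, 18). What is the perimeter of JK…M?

46

|JK| = √((8)² + (0)²) = √64 = 8
|KL| = √((0)² + (3)²) = √9 = 3
|LM| = √((-8)² + (15)²) = √289 = 17
|MJ| = √((0)² + (-18)²) = √324 = 18
Perimeter = 8 + 3 + 17 + 18 = 46.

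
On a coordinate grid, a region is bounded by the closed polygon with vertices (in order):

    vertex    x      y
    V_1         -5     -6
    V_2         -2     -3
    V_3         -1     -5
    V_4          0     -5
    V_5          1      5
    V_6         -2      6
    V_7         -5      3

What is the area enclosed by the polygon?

52.5

Apply the shoelace formula: 2A = Σ (x_i·y_{i+1} − x_{i+1}·y_i), indices taken mod 7.
Cross-terms: 3, 7, 5, 5, 16, 24, 45  ⇒  Σ = 105
Area = |Σ|/2 = 52.5.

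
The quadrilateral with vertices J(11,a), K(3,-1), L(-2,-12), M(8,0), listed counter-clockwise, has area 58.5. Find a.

14

The doubled signed area Σ (x_i y_{i+1} − x_{i+1} y_i) is linear in a.
With a=0 it equals 47; the coefficient of a is 5 (from the two edges through J).
So 5·a + 47 = 2·58.5 = 117 ⇒ a = 14.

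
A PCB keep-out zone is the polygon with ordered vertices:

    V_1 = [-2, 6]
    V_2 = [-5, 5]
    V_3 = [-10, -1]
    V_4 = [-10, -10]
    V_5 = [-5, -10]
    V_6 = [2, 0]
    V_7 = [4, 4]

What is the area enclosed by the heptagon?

Apply the shoelace (surveyor's) formula: 2A = Σ (x_i·y_{i+1} − x_{i+1}·y_i), indices taken mod 7.
Cross-terms: 20, 55, 90, 50, 20, 8, 32  ⇒  Σ = 275
Area = |Σ|/2 = 137.5.

137.5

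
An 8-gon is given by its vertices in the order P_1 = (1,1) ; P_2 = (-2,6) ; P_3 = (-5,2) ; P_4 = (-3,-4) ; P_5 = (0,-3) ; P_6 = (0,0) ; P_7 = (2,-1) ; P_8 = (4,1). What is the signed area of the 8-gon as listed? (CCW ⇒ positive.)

Apply the surveyor's formula: 2A = Σ (x_i·y_{i+1} − x_{i+1}·y_i), indices taken mod 8.
P_1→P_2: (1)(6) − (-2)(1) = 8
P_2→P_3: (-2)(2) − (-5)(6) = 26
P_3→P_4: (-5)(-4) − (-3)(2) = 26
P_4→P_5: (-3)(-3) − (0)(-4) = 9
P_5→P_6: (0)(0) − (0)(-3) = 0
P_6→P_7: (0)(-1) − (2)(0) = 0
P_7→P_8: (2)(1) − (4)(-1) = 6
P_8→P_1: (4)(1) − (1)(1) = 3
Σ = 78
Signed area = Σ/2 = 39 (positive ⇒ counter-clockwise traversal).

39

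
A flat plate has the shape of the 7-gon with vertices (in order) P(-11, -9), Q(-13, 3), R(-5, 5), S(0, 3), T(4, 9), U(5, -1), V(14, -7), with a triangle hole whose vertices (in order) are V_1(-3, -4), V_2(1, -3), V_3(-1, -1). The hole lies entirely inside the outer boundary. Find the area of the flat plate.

245

Outer boundary:
Σ = (-150) + (-50) + (-15) + (-12) + (-49) + (-21) + (-203) = -500
Area = |Σ|/2 = 250.
Hole:
V_1→V_2: (-3)(-3) − (1)(-4) = 13
V_2→V_3: (1)(-1) − (-1)(-3) = -4
V_3→V_1: (-1)(-4) − (-3)(-1) = 1
Σ = 10
Area = |Σ|/2 = 5.
Net area = 250 − 5 = 245.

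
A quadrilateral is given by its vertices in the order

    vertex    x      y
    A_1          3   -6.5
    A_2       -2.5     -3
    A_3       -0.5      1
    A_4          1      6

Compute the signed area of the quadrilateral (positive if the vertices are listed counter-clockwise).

Apply the surveyor's formula: 2A = Σ (x_i·y_{i+1} − x_{i+1}·y_i), indices taken mod 4.
A_1→A_2: (3)(-3) − (-2.5)(-6.5) = -25.25
A_2→A_3: (-2.5)(1) − (-0.5)(-3) = -4
A_3→A_4: (-0.5)(6) − (1)(1) = -4
A_4→A_1: (1)(-6.5) − (3)(6) = -24.5
Σ = -57.75
Signed area = Σ/2 = -28.875 (negative ⇒ clockwise traversal).

-28.875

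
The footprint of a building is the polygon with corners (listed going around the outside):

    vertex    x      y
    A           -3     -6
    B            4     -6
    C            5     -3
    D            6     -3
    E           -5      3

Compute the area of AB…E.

52.5

Apply the shoelace (surveyor's) formula: 2A = Σ (x_i·y_{i+1} − x_{i+1}·y_i), indices taken mod 5.
Σ = (42) + (18) + (3) + (3) + (39) = 105
Area = |Σ|/2 = 52.5.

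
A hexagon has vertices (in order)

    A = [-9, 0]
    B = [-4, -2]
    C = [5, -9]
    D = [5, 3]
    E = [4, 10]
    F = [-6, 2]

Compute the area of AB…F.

Σ = (18) + (46) + (60) + (38) + (68) + (18) = 248
Area = |Σ|/2 = 124.

124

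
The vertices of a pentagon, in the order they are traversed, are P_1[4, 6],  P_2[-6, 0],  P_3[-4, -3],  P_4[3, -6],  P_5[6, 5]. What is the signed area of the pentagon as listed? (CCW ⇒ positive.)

77

P_1→P_2: (4)(0) − (-6)(6) = 36
P_2→P_3: (-6)(-3) − (-4)(0) = 18
P_3→P_4: (-4)(-6) − (3)(-3) = 33
P_4→P_5: (3)(5) − (6)(-6) = 51
P_5→P_1: (6)(6) − (4)(5) = 16
Σ = 154
Signed area = Σ/2 = 77 (positive ⇒ counter-clockwise traversal).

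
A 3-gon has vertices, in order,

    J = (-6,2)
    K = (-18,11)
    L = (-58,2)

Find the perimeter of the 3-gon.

|JK| = √((-12)² + (9)²) = √225 = 15
|KL| = √((-40)² + (-9)²) = √1681 = 41
|LJ| = √((52)² + (0)²) = √2704 = 52
Perimeter = 15 + 41 + 52 = 108.

108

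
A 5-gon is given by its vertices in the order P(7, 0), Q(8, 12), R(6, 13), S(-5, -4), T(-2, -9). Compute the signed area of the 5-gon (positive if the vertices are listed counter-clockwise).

Apply the surveyor's formula: 2A = Σ (x_i·y_{i+1} − x_{i+1}·y_i), indices taken mod 5.
P→Q: (7)(12) − (8)(0) = 84
Q→R: (8)(13) − (6)(12) = 32
R→S: (6)(-4) − (-5)(13) = 41
S→T: (-5)(-9) − (-2)(-4) = 37
T→P: (-2)(0) − (7)(-9) = 63
Σ = 257
Signed area = Σ/2 = 128.5 (positive ⇒ counter-clockwise traversal).

128.5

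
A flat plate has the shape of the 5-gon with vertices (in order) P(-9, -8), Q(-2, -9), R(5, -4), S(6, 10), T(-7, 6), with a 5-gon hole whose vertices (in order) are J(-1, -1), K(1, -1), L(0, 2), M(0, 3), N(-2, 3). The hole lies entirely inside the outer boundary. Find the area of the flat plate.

196.5

Outer boundary:
Apply the surveyor's formula: 2A = Σ (x_i·y_{i+1} − x_{i+1}·y_i), indices taken mod 5.
Σ = (65) + (53) + (74) + (106) + (110) = 408
Area = |Σ|/2 = 204.
Hole:
Cross-terms: 2, 2, 0, 6, 5  ⇒  Σ = 15
Area = |Σ|/2 = 7.5.
Net area = 204 − 7.5 = 196.5.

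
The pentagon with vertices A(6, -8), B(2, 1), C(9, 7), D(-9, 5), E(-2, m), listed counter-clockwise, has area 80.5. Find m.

0

Write out the shoelace sum; only the two edges meeting at E involve m:
2·Area = [((-9)·m − (-2)·5) + ((-2)·(-8) − 6·m)] + 135
       = -15·m + 161 = 161
⇒ m = 0.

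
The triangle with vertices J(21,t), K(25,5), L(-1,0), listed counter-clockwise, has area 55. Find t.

0

The doubled signed area Σ (x_i y_{i+1} − x_{i+1} y_i) is linear in t.
With t=0 it equals 110; the coefficient of t is -26 (from the two edges through J).
So -26·t + 110 = 2·55 = 110 ⇒ t = 0.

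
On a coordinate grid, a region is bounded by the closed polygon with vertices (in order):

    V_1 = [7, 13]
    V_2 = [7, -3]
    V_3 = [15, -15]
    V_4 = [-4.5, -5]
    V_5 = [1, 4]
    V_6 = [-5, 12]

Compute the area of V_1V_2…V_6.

Cross-terms: -112, -60, -142.5, -13, 32, -149  ⇒  Σ = -444.5
Area = |Σ|/2 = 222.25.

222.25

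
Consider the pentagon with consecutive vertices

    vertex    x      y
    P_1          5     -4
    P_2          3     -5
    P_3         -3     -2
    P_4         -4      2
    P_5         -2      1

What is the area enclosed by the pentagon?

22.5

Apply the shoelace formula: 2A = Σ (x_i·y_{i+1} − x_{i+1}·y_i), indices taken mod 5.
Σ = (-13) + (-21) + (-14) + (0) + (3) = -45
Area = |Σ|/2 = 22.5.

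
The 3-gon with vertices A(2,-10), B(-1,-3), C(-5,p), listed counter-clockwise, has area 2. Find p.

5

The doubled signed area Σ (x_i y_{i+1} − x_{i+1} y_i) is linear in p.
With p=0 it equals 19; the coefficient of p is -3 (from the two edges through C).
So -3·p + 19 = 2·2 = 4 ⇒ p = 5.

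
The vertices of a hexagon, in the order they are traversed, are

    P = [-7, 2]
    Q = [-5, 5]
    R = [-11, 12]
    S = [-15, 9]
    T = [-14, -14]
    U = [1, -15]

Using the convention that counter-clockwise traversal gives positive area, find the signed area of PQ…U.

Apply the shoelace (surveyor's) formula: 2A = Σ (x_i·y_{i+1} − x_{i+1}·y_i), indices taken mod 6.
Cross-terms: -25, -5, 81, 336, 224, -103  ⇒  Σ = 508
Signed area = Σ/2 = 254 (positive ⇒ counter-clockwise traversal).

254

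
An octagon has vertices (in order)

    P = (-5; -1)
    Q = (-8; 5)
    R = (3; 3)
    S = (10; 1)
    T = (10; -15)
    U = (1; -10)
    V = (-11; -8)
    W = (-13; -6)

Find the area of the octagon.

258.5

Apply Gauss's area formula: 2A = Σ (x_i·y_{i+1} − x_{i+1}·y_i), indices taken mod 8.
Σ = (-33) + (-39) + (-27) + (-160) + (-85) + (-118) + (-38) + (-17) = -517
Area = |Σ|/2 = 258.5.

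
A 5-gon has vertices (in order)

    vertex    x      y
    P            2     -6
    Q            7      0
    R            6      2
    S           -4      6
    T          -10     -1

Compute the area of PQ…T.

113

Cross-terms: 42, 14, 44, 64, 62  ⇒  Σ = 226
Area = |Σ|/2 = 113.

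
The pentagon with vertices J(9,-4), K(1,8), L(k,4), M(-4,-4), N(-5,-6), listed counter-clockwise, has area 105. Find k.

-3

Write out the shoelace sum; only the two edges meeting at L involve k:
2·Area = [(1·4 − k·8) + (k·(-4) − (-4)·4)] + 154
       = -12·k + 174 = 210
⇒ k = -3.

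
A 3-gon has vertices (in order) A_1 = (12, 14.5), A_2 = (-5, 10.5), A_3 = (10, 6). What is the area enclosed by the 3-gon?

Σ = (198.5) + (-135) + (73) = 136.5
Area = |Σ|/2 = 68.25.

68.25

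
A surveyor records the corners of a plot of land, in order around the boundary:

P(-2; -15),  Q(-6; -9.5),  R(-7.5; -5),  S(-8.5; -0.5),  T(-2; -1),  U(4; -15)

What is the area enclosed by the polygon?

99.75

Apply the shoelace formula: 2A = Σ (x_i·y_{i+1} − x_{i+1}·y_i), indices taken mod 6.
P→Q: (-2)(-9.5) − (-6)(-15) = -71
Q→R: (-6)(-5) − (-7.5)(-9.5) = -41.25
R→S: (-7.5)(-0.5) − (-8.5)(-5) = -38.75
S→T: (-8.5)(-1) − (-2)(-0.5) = 7.5
T→U: (-2)(-15) − (4)(-1) = 34
U→P: (4)(-15) − (-2)(-15) = -90
Σ = -199.5
Area = |Σ|/2 = 99.75.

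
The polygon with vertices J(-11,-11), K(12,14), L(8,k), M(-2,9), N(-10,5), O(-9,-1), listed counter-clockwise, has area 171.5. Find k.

13

The doubled signed area Σ (x_i y_{i+1} − x_{i+1} y_i) is linear in k.
With k=0 it equals 161; the coefficient of k is 14 (from the two edges through L).
So 14·k + 161 = 2·171.5 = 343 ⇒ k = 13.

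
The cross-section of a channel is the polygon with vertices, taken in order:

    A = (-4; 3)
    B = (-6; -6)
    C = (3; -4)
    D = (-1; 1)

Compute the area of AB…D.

42

Apply Gauss's area formula: 2A = Σ (x_i·y_{i+1} − x_{i+1}·y_i), indices taken mod 4.
Σ = (42) + (42) + (-1) + (1) = 84
Area = |Σ|/2 = 42.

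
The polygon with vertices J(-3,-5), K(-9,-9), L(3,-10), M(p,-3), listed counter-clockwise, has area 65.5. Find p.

10

Write out the shoelace sum; only the two edges meeting at M involve p:
2·Area = [(3·(-3) − p·(-10)) + (p·(-5) − (-3)·(-3))] + 99
       = 5·p + 81 = 131
⇒ p = 10.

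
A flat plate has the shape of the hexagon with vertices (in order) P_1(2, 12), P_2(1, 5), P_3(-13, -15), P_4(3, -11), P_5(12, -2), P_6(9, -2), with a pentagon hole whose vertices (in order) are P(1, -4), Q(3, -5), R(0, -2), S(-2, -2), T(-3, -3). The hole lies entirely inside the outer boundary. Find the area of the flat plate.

Outer boundary:
Cross-terms: -2, 50, 188, 126, -6, 112  ⇒  Σ = 468
Area = |Σ|/2 = 234.
Hole:
Apply the surveyor's formula: 2A = Σ (x_i·y_{i+1} − x_{i+1}·y_i), indices taken mod 5.
Cross-terms: 7, -6, -4, 0, 15  ⇒  Σ = 12
Area = |Σ|/2 = 6.
Net area = 234 − 6 = 228.

228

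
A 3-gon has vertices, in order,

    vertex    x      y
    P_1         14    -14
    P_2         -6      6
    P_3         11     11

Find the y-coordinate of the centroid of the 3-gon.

Apply Gauss's area formula. First the cross-terms c_i = x_i·y_{i+1} − x_{i+1}·y_i:
  0, -132, -308  ⇒  2A = -440, A = -220.
Then Σ (y_i + y_{i+1})·c_i = -1320, so ȳ = -1320 / (6·(-220)) = 1.

1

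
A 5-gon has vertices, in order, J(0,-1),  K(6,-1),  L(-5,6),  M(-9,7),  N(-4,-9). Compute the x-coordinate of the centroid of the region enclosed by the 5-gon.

-544/169

Apply Gauss's area formula. First the cross-terms c_i = x_i·y_{i+1} − x_{i+1}·y_i:
  6, 31, 19, 109, 4  ⇒  2A = 169, A = 84.5.
Then Σ (x_i + x_{i+1})·c_i = -1632, so x̄ = -1632 / (6·84.5) = -544/169.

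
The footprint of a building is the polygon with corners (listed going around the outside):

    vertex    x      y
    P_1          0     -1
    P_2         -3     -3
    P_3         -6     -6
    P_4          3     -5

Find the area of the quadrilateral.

P_1→P_2: (0)(-3) − (-3)(-1) = -3
P_2→P_3: (-3)(-6) − (-6)(-3) = 0
P_3→P_4: (-6)(-5) − (3)(-6) = 48
P_4→P_1: (3)(-1) − (0)(-5) = -3
Σ = 42
Area = |Σ|/2 = 21.

21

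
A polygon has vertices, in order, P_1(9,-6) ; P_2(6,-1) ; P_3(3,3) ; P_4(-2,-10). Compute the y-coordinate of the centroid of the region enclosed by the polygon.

Apply Gauss's area formula. First the cross-terms c_i = x_i·y_{i+1} − x_{i+1}·y_i:
  27, 21, -24, 102  ⇒  2A = 126, A = 63.
Then Σ (y_i + y_{i+1})·c_i = -1611, so ȳ = -1611 / (6·63) = -179/42.

-179/42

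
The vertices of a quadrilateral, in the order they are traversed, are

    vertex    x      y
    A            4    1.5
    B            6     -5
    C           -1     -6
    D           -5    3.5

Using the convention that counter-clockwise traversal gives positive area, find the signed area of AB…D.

Σ = (-29) + (-41) + (-33.5) + (-21.5) = -125
Signed area = Σ/2 = -62.5 (negative ⇒ clockwise traversal).

-62.5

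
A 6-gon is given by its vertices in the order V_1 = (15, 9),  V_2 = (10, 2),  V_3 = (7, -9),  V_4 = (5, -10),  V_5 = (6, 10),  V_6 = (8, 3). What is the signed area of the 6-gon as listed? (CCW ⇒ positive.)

-57

Σ = (-60) + (-104) + (-25) + (110) + (-62) + (27) = -114
Signed area = Σ/2 = -57 (negative ⇒ clockwise traversal).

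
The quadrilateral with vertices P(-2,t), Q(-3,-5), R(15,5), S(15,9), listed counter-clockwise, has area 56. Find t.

-2

Write out the shoelace sum; only the two edges meeting at P involve t:
2·Area = [(15·t − (-2)·9) + ((-2)·(-5) − (-3)·t)] + 120
       = 18·t + 148 = 112
⇒ t = -2.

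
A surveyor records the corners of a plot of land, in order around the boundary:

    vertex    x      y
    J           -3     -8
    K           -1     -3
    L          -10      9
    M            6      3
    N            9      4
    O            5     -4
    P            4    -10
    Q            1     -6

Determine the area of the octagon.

127.5

J→K: (-3)(-3) − (-1)(-8) = 1
K→L: (-1)(9) − (-10)(-3) = -39
L→M: (-10)(3) − (6)(9) = -84
M→N: (6)(4) − (9)(3) = -3
N→O: (9)(-4) − (5)(4) = -56
O→P: (5)(-10) − (4)(-4) = -34
P→Q: (4)(-6) − (1)(-10) = -14
Q→J: (1)(-8) − (-3)(-6) = -26
Σ = -255
Area = |Σ|/2 = 127.5.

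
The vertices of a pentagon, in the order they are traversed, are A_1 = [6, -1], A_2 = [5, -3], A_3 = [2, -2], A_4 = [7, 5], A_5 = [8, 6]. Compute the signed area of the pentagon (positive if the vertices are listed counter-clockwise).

-17.5

Apply the shoelace formula: 2A = Σ (x_i·y_{i+1} − x_{i+1}·y_i), indices taken mod 5.
Σ = (-13) + (-4) + (24) + (2) + (-44) = -35
Signed area = Σ/2 = -17.5 (negative ⇒ clockwise traversal).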